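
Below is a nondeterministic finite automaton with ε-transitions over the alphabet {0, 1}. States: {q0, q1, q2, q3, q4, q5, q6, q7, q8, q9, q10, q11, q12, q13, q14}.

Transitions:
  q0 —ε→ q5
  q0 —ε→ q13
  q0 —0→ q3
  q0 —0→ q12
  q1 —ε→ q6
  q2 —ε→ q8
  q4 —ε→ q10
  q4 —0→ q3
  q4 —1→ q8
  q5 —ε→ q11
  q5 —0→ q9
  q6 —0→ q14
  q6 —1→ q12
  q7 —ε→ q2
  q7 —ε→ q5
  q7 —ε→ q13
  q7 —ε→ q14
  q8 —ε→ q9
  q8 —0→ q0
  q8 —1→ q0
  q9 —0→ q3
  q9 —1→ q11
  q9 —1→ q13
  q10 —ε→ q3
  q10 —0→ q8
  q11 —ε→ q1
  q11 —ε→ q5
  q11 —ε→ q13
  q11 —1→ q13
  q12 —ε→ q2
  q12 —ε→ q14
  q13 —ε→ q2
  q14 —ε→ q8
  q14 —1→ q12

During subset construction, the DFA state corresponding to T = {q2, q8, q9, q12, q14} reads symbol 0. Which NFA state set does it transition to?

{q0, q1, q2, q3, q5, q6, q8, q9, q11, q13}

q8 on 0 → {q0}.
q9 on 0 → {q3}.
No 0-transition from q2, q12, q14.
Union after reading 0: {q0, q3}.
Now take the ε-closure:
From q0 via ε: add q5, q13.
From q5 via ε: add q11.
From q13 via ε: add q2.
From q2 via ε: add q8.
From q11 via ε: add q1.
From q1 via ε: add q6.
From q8 via ε: add q9.
No new states can be added; the closed set is {q0, q1, q2, q3, q5, q6, q8, q9, q11, q13}.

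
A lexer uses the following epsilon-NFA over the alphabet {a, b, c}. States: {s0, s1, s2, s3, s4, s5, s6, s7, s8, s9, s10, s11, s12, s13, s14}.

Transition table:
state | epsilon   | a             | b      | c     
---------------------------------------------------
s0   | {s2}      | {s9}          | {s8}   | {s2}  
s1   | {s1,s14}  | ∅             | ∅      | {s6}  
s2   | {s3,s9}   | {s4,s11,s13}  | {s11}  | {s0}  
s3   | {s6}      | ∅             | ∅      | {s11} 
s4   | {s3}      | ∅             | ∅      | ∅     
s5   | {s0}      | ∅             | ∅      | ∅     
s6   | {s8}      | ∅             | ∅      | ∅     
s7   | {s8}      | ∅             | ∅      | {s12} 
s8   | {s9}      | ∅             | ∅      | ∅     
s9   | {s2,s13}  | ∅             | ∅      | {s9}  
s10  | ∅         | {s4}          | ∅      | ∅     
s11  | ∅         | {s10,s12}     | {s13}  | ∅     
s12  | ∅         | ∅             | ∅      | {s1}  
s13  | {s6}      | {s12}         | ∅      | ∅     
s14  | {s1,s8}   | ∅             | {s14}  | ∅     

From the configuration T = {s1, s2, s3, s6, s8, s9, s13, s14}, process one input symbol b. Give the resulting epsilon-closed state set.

{s1, s2, s3, s6, s8, s9, s11, s13, s14}

s2 on b → {s11}.
s14 on b → {s14}.
No b-transition from s1, s3, s6, s8, s9, s13.
Union after reading b: {s11, s14}.
Now take the epsilon-closure:
From s14 via epsilon: add s1, s8.
From s8 via epsilon: add s9.
From s9 via epsilon: add s2, s13.
From s2 via epsilon: add s3.
From s13 via epsilon: add s6.
No new states can be added; the closed set is {s1, s2, s3, s6, s8, s9, s11, s13, s14}.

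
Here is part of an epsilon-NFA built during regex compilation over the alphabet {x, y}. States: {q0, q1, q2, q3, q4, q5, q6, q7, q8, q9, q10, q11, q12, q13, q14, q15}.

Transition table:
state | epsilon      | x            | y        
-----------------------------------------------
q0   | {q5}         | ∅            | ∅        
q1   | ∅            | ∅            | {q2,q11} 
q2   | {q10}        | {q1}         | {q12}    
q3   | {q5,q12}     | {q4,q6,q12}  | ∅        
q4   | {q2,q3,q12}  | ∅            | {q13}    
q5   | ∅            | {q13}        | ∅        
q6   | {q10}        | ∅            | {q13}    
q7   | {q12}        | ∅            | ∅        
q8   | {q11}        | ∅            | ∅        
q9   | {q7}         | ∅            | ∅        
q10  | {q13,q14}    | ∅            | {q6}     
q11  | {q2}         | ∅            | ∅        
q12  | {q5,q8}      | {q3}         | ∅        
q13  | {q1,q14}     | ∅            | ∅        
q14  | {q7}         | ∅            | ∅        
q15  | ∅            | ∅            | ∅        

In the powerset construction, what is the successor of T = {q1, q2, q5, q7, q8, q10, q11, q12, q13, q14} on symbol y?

q1 on y → {q2, q11}.
q2 on y → {q12}.
q10 on y → {q6}.
No y-transition from q5, q7, q8, q11, q12, q13, q14.
Union after reading y: {q2, q6, q11, q12}.
Now take the epsilon-closure:
From q2 via epsilon: add q10.
From q12 via epsilon: add q5, q8.
From q10 via epsilon: add q13, q14.
From q13 via epsilon: add q1.
From q14 via epsilon: add q7.
No new states can be added; the closed set is {q1, q2, q5, q6, q7, q8, q10, q11, q12, q13, q14}.

{q1, q2, q5, q6, q7, q8, q10, q11, q12, q13, q14}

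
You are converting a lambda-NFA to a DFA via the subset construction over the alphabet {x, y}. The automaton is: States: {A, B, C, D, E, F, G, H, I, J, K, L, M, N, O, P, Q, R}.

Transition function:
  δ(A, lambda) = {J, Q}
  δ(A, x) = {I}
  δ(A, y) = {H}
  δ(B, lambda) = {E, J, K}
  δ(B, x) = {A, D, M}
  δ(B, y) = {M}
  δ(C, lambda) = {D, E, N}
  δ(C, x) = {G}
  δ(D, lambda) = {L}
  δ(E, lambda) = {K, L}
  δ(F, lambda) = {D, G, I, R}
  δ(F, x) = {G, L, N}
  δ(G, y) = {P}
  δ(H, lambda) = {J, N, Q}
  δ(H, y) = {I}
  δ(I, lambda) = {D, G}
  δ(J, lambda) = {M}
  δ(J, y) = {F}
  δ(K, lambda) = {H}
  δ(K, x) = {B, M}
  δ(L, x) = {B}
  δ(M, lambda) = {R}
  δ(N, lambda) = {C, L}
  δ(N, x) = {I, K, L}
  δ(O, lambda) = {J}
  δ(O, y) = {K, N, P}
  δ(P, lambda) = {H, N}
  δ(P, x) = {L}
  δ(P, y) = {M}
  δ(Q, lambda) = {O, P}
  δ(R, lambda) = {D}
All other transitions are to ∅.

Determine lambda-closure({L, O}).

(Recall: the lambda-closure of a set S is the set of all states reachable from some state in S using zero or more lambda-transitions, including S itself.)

{D, J, L, M, O, R}

Start with {L, O}.
From O via lambda: add J.
From J via lambda: add M.
From M via lambda: add R.
From R via lambda: add D.
No new states can be added; the closed set is {D, J, L, M, O, R}.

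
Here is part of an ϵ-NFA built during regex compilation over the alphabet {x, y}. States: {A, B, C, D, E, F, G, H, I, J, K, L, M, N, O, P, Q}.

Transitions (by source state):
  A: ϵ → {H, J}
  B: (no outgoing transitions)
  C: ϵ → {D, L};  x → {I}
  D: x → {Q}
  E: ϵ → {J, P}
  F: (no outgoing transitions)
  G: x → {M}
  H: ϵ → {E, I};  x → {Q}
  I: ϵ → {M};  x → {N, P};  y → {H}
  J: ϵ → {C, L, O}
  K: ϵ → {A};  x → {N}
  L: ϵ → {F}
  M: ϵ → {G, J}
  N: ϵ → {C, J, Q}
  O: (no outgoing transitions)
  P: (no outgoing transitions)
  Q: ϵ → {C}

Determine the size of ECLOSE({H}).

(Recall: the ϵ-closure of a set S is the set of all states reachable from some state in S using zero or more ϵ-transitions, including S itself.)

Start with {H}.
From H via ϵ: add E, I.
From E via ϵ: add J, P.
From I via ϵ: add M.
From J via ϵ: add C, L, O.
From M via ϵ: add G.
From C via ϵ: add D.
From L via ϵ: add F.
ϵ-closure = {C, D, E, F, G, H, I, J, L, M, O, P}, which has 12 states.

12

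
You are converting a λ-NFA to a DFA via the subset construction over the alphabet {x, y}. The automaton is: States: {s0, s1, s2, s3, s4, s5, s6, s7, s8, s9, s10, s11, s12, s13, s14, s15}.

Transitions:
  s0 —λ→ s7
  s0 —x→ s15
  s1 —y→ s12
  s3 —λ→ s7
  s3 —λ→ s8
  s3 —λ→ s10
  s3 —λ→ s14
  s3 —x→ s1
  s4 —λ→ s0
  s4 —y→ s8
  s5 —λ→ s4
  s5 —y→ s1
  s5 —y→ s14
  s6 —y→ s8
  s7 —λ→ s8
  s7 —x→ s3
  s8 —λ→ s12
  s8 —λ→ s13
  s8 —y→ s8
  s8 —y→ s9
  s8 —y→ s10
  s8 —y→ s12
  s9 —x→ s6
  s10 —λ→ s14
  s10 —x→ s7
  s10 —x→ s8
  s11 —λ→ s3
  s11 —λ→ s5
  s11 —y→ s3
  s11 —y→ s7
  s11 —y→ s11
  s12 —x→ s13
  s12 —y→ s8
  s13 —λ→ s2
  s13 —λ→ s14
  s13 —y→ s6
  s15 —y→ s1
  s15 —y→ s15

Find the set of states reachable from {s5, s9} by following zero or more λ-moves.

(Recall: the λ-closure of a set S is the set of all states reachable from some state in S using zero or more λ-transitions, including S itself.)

{s0, s2, s4, s5, s7, s8, s9, s12, s13, s14}

Start with {s5, s9}.
From s5 via λ: add s4.
From s4 via λ: add s0.
From s0 via λ: add s7.
From s7 via λ: add s8.
From s8 via λ: add s12, s13.
From s13 via λ: add s2, s14.
No new states can be added; the closed set is {s0, s2, s4, s5, s7, s8, s9, s12, s13, s14}.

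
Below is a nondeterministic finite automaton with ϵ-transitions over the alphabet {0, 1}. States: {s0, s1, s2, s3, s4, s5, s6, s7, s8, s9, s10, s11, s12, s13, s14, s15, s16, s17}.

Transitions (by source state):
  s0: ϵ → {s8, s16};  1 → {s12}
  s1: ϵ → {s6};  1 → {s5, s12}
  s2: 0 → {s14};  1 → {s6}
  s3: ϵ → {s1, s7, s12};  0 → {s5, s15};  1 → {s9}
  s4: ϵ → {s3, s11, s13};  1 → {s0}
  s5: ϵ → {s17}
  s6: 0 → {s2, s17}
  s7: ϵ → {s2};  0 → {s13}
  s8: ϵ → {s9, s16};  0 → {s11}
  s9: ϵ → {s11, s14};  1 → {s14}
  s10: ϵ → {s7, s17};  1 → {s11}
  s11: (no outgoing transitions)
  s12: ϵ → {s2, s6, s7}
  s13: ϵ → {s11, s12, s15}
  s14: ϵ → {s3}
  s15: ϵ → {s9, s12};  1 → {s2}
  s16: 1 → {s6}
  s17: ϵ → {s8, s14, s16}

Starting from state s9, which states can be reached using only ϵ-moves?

Start with {s9}.
From s9 via ϵ: add s11, s14.
From s14 via ϵ: add s3.
From s3 via ϵ: add s1, s7, s12.
From s1 via ϵ: add s6.
From s7 via ϵ: add s2.
No new states can be added; the closed set is {s1, s2, s3, s6, s7, s9, s11, s12, s14}.

{s1, s2, s3, s6, s7, s9, s11, s12, s14}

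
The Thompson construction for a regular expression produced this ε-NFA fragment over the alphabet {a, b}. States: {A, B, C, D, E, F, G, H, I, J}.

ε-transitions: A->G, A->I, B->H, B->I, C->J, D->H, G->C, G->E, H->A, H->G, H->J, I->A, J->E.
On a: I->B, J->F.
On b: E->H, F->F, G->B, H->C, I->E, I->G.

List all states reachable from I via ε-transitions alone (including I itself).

Start with {I}.
From I via ε: add A.
From A via ε: add G.
From G via ε: add C, E.
From C via ε: add J.
No new states can be added; the closed set is {A, C, E, G, I, J}.

{A, C, E, G, I, J}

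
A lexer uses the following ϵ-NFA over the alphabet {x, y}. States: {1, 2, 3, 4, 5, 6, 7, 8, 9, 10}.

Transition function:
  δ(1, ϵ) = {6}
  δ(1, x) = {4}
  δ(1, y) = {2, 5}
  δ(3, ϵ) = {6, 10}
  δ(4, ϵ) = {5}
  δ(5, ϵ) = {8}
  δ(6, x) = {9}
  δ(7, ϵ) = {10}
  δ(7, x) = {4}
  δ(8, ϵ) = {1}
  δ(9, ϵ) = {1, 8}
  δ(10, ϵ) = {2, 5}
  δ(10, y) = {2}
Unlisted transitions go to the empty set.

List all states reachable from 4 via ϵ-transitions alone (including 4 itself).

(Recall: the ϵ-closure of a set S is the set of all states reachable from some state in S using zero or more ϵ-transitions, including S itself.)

{1, 4, 5, 6, 8}

Start with {4}.
From 4 via ϵ: add 5.
From 5 via ϵ: add 8.
From 8 via ϵ: add 1.
From 1 via ϵ: add 6.
No new states can be added; the closed set is {1, 4, 5, 6, 8}.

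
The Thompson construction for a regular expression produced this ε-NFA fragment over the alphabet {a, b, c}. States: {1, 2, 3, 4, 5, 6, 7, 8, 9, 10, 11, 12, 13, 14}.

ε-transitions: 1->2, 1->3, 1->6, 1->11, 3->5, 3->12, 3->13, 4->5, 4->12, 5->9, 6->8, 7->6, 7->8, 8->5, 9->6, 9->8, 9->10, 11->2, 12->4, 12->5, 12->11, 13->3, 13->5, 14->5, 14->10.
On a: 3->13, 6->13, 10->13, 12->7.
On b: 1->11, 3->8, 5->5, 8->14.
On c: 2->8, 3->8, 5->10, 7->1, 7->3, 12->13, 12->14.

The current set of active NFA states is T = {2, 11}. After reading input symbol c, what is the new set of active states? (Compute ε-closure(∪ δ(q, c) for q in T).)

{5, 6, 8, 9, 10}

2 on c → {8}.
No c-transition from 11.
Union after reading c: {8}.
Now take the ε-closure:
From 8 via ε: add 5.
From 5 via ε: add 9.
From 9 via ε: add 6, 10.
No new states can be added; the closed set is {5, 6, 8, 9, 10}.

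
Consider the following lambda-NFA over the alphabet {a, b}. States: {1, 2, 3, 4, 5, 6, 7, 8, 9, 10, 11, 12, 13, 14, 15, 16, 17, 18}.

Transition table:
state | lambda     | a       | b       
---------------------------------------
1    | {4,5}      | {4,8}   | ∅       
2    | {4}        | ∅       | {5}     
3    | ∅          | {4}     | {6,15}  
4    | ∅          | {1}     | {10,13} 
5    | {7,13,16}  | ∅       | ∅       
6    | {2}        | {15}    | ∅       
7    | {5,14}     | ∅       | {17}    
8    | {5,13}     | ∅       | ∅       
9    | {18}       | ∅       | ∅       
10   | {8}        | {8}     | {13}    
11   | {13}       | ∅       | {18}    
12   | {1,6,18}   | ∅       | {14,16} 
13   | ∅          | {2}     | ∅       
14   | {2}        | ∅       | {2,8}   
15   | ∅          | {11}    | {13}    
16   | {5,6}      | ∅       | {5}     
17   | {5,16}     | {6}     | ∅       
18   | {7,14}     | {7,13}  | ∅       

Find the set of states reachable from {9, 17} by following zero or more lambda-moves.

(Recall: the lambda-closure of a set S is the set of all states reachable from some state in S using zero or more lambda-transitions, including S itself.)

Start with {9, 17}.
From 9 via lambda: add 18.
From 17 via lambda: add 5, 16.
From 5 via lambda: add 7, 13.
From 16 via lambda: add 6.
From 18 via lambda: add 14.
From 6 via lambda: add 2.
From 2 via lambda: add 4.
No new states can be added; the closed set is {2, 4, 5, 6, 7, 9, 13, 14, 16, 17, 18}.

{2, 4, 5, 6, 7, 9, 13, 14, 16, 17, 18}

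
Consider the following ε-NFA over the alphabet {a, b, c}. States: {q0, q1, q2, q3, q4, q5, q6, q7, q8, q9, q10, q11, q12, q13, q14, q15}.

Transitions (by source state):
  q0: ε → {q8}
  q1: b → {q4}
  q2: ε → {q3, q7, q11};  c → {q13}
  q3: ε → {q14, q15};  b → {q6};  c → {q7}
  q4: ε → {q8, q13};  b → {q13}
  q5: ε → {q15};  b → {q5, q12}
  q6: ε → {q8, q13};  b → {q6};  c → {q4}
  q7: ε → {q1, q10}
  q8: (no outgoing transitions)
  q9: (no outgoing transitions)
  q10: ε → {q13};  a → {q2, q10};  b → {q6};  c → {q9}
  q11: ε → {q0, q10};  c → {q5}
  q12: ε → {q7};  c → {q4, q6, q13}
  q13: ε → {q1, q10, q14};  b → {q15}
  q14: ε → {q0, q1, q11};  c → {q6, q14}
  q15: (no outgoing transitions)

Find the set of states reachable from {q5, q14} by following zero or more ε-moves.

{q0, q1, q5, q8, q10, q11, q13, q14, q15}

Start with {q5, q14}.
From q5 via ε: add q15.
From q14 via ε: add q0, q1, q11.
From q0 via ε: add q8.
From q11 via ε: add q10.
From q10 via ε: add q13.
No new states can be added; the closed set is {q0, q1, q5, q8, q10, q11, q13, q14, q15}.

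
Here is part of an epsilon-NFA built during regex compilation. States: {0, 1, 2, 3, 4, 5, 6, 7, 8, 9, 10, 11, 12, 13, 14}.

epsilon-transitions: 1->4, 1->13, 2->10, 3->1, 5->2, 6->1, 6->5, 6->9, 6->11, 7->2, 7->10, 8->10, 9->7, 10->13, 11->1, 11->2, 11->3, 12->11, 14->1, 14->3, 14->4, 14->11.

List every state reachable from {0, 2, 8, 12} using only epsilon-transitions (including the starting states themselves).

{0, 1, 2, 3, 4, 8, 10, 11, 12, 13}

Start with {0, 2, 8, 12}.
From 2 via epsilon: add 10.
From 12 via epsilon: add 11.
From 10 via epsilon: add 13.
From 11 via epsilon: add 1, 3.
From 1 via epsilon: add 4.
No new states can be added; the closed set is {0, 1, 2, 3, 4, 8, 10, 11, 12, 13}.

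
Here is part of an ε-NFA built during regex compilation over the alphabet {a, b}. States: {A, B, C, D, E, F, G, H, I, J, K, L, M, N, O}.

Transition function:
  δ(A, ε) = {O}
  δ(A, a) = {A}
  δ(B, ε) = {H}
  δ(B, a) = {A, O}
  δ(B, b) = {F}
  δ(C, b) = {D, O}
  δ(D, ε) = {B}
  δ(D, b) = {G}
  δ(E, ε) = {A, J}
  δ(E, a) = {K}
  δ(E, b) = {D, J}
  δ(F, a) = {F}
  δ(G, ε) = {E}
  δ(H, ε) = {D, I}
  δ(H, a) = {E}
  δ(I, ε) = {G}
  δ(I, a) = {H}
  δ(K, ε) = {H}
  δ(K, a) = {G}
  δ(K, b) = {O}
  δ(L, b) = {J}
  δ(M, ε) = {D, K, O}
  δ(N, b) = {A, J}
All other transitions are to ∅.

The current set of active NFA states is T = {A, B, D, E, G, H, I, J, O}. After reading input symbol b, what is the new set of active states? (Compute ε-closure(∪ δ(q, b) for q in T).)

{A, B, D, E, F, G, H, I, J, O}

B on b → {F}.
D on b → {G}.
E on b → {D, J}.
No b-transition from A, G, H, I, J, O.
Union after reading b: {D, F, G, J}.
Now take the ε-closure:
From D via ε: add B.
From G via ε: add E.
From B via ε: add H.
From E via ε: add A.
From A via ε: add O.
From H via ε: add I.
No new states can be added; the closed set is {A, B, D, E, F, G, H, I, J, O}.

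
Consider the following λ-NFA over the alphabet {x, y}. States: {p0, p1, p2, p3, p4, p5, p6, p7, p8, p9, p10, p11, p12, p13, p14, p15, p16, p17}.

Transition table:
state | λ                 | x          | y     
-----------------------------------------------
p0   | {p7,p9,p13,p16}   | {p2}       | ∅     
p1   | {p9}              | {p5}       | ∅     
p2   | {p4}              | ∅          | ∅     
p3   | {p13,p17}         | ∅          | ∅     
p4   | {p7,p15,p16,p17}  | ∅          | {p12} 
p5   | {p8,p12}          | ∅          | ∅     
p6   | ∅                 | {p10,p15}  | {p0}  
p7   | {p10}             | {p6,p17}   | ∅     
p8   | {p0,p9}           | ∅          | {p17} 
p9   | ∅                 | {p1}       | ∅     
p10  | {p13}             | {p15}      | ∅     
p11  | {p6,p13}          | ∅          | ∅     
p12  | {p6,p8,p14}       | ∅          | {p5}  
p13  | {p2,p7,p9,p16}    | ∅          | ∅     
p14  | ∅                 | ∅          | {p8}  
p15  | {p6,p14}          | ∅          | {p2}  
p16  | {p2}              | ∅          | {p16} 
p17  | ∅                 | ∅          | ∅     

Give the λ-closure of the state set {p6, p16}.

{p2, p4, p6, p7, p9, p10, p13, p14, p15, p16, p17}

Start with {p6, p16}.
From p16 via λ: add p2.
From p2 via λ: add p4.
From p4 via λ: add p7, p15, p17.
From p7 via λ: add p10.
From p15 via λ: add p14.
From p10 via λ: add p13.
From p13 via λ: add p9.
No new states can be added; the closed set is {p2, p4, p6, p7, p9, p10, p13, p14, p15, p16, p17}.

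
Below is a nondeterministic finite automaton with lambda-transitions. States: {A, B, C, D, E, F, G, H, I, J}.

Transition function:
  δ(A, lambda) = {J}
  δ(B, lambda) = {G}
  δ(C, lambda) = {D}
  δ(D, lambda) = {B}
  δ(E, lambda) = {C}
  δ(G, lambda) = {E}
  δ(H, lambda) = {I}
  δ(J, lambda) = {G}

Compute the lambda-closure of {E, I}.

{B, C, D, E, G, I}

Start with {E, I}.
From E via lambda: add C.
From C via lambda: add D.
From D via lambda: add B.
From B via lambda: add G.
No new states can be added; the closed set is {B, C, D, E, G, I}.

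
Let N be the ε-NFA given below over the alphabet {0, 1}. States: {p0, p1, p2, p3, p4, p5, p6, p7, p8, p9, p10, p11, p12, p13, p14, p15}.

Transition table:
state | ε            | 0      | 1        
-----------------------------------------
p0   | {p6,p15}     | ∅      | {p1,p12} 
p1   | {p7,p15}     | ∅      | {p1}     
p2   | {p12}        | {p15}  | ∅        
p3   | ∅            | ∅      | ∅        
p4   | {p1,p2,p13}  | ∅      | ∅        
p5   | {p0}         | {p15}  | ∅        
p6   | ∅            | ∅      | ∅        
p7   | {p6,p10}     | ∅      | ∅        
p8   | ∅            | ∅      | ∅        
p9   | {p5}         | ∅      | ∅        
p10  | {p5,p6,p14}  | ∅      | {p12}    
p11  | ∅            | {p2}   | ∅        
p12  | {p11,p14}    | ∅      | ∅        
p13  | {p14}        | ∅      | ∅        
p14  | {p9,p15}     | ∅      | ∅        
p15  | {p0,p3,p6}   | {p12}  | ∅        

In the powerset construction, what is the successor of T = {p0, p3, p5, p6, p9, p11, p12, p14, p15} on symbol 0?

p5 on 0 → {p15}.
p11 on 0 → {p2}.
p15 on 0 → {p12}.
No 0-transition from p0, p3, p6, p9, p12, p14.
Union after reading 0: {p2, p12, p15}.
Now take the ε-closure:
From p12 via ε: add p11, p14.
From p15 via ε: add p0, p3, p6.
From p14 via ε: add p9.
From p9 via ε: add p5.
No new states can be added; the closed set is {p0, p2, p3, p5, p6, p9, p11, p12, p14, p15}.

{p0, p2, p3, p5, p6, p9, p11, p12, p14, p15}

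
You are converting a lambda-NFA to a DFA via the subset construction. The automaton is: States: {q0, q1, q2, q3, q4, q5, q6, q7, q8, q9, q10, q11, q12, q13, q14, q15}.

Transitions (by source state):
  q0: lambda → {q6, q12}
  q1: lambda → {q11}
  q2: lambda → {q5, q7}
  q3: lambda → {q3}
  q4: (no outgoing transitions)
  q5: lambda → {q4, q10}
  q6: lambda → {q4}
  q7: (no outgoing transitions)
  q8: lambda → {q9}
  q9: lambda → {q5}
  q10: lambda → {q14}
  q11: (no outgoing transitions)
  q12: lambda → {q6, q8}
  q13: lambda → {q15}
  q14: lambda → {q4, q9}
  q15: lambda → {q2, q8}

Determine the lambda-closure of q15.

Start with {q15}.
From q15 via lambda: add q2, q8.
From q2 via lambda: add q5, q7.
From q8 via lambda: add q9.
From q5 via lambda: add q4, q10.
From q10 via lambda: add q14.
No new states can be added; the closed set is {q2, q4, q5, q7, q8, q9, q10, q14, q15}.

{q2, q4, q5, q7, q8, q9, q10, q14, q15}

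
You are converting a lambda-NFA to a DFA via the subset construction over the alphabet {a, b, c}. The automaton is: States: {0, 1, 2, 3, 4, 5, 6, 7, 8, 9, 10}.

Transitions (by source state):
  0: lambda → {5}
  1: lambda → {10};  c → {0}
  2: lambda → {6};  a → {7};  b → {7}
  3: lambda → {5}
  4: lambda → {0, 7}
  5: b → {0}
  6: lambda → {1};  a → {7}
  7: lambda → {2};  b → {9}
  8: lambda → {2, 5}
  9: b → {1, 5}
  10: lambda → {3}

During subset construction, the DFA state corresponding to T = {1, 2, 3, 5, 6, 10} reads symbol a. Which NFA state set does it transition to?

{1, 2, 3, 5, 6, 7, 10}

2 on a → {7}.
6 on a → {7}.
No a-transition from 1, 3, 5, 10.
Union after reading a: {7}.
Now take the lambda-closure:
From 7 via lambda: add 2.
From 2 via lambda: add 6.
From 6 via lambda: add 1.
From 1 via lambda: add 10.
From 10 via lambda: add 3.
From 3 via lambda: add 5.
No new states can be added; the closed set is {1, 2, 3, 5, 6, 7, 10}.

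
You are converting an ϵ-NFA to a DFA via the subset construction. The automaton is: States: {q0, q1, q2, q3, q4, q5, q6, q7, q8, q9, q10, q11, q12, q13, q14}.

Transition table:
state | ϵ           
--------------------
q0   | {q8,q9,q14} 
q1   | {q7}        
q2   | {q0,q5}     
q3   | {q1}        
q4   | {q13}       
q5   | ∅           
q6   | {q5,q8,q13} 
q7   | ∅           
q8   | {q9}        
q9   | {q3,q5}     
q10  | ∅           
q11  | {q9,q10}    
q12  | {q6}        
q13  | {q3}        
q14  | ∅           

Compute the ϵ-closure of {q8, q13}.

Start with {q8, q13}.
From q8 via ϵ: add q9.
From q13 via ϵ: add q3.
From q3 via ϵ: add q1.
From q9 via ϵ: add q5.
From q1 via ϵ: add q7.
No new states can be added; the closed set is {q1, q3, q5, q7, q8, q9, q13}.

{q1, q3, q5, q7, q8, q9, q13}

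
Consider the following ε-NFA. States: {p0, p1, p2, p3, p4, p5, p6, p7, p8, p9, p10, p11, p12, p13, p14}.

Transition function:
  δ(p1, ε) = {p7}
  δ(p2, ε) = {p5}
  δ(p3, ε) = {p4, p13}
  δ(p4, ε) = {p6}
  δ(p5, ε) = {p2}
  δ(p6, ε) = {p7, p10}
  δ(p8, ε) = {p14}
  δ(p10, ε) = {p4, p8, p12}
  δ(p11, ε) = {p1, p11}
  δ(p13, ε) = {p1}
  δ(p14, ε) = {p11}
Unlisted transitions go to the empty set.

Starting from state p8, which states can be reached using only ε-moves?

{p1, p7, p8, p11, p14}

Start with {p8}.
From p8 via ε: add p14.
From p14 via ε: add p11.
From p11 via ε: add p1.
From p1 via ε: add p7.
No new states can be added; the closed set is {p1, p7, p8, p11, p14}.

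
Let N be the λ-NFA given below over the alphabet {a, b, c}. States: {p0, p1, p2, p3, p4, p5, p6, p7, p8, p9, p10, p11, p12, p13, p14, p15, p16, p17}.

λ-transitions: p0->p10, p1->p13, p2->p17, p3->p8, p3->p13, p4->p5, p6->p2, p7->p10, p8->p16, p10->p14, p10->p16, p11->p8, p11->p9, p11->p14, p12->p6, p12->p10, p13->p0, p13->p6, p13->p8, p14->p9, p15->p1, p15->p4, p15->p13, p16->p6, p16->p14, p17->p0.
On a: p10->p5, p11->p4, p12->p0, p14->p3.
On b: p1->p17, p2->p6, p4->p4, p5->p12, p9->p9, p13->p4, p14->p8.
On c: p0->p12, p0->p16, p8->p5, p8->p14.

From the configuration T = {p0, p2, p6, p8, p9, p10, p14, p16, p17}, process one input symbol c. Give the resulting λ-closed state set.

p0 on c → {p12, p16}.
p8 on c → {p5, p14}.
No c-transition from p2, p6, p9, p10, p14, p16, p17.
Union after reading c: {p5, p12, p14, p16}.
Now take the λ-closure:
From p12 via λ: add p6, p10.
From p14 via λ: add p9.
From p6 via λ: add p2.
From p2 via λ: add p17.
From p17 via λ: add p0.
No new states can be added; the closed set is {p0, p2, p5, p6, p9, p10, p12, p14, p16, p17}.

{p0, p2, p5, p6, p9, p10, p12, p14, p16, p17}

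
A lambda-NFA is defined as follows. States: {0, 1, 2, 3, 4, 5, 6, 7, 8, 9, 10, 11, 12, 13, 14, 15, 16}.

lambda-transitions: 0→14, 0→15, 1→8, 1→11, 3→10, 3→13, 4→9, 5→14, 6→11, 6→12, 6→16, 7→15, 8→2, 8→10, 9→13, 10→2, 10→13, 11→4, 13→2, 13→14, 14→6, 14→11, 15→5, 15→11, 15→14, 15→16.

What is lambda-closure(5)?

Start with {5}.
From 5 via lambda: add 14.
From 14 via lambda: add 6, 11.
From 6 via lambda: add 12, 16.
From 11 via lambda: add 4.
From 4 via lambda: add 9.
From 9 via lambda: add 13.
From 13 via lambda: add 2.
No new states can be added; the closed set is {2, 4, 5, 6, 9, 11, 12, 13, 14, 16}.

{2, 4, 5, 6, 9, 11, 12, 13, 14, 16}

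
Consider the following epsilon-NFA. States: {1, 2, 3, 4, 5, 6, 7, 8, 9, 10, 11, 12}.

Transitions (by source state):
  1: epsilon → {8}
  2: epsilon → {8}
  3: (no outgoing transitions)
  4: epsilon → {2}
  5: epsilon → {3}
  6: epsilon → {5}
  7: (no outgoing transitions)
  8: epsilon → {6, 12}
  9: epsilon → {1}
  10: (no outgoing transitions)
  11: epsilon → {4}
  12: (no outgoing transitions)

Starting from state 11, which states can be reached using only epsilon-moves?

{2, 3, 4, 5, 6, 8, 11, 12}

Start with {11}.
From 11 via epsilon: add 4.
From 4 via epsilon: add 2.
From 2 via epsilon: add 8.
From 8 via epsilon: add 6, 12.
From 6 via epsilon: add 5.
From 5 via epsilon: add 3.
No new states can be added; the closed set is {2, 3, 4, 5, 6, 8, 11, 12}.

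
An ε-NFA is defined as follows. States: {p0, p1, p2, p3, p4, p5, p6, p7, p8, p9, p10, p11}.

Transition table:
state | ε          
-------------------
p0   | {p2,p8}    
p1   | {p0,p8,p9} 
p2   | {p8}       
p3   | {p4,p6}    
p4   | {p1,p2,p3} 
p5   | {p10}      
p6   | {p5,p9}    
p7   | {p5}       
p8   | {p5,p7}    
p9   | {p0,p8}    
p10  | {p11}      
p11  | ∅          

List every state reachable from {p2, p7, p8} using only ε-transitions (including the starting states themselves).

Start with {p2, p7, p8}.
From p7 via ε: add p5.
From p5 via ε: add p10.
From p10 via ε: add p11.
No new states can be added; the closed set is {p2, p5, p7, p8, p10, p11}.

{p2, p5, p7, p8, p10, p11}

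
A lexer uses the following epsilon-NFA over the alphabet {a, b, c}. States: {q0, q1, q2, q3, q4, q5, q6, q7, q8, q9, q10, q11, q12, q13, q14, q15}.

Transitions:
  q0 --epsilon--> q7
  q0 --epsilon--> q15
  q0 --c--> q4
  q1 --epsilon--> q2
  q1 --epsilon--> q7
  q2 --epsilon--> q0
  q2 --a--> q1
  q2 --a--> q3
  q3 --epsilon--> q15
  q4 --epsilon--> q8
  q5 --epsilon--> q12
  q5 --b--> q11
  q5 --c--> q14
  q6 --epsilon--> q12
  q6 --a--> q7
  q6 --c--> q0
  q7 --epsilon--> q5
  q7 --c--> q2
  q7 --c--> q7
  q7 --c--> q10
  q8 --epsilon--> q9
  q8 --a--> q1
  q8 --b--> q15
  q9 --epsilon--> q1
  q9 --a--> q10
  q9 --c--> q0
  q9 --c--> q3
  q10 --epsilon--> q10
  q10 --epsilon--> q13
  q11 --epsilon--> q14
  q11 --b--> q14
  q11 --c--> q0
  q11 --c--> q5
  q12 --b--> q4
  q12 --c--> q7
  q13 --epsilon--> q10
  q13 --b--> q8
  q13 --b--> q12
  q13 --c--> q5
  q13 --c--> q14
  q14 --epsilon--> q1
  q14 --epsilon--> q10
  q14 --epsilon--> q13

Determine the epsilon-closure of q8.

{q0, q1, q2, q5, q7, q8, q9, q12, q15}

Start with {q8}.
From q8 via epsilon: add q9.
From q9 via epsilon: add q1.
From q1 via epsilon: add q2, q7.
From q2 via epsilon: add q0.
From q7 via epsilon: add q5.
From q0 via epsilon: add q15.
From q5 via epsilon: add q12.
No new states can be added; the closed set is {q0, q1, q2, q5, q7, q8, q9, q12, q15}.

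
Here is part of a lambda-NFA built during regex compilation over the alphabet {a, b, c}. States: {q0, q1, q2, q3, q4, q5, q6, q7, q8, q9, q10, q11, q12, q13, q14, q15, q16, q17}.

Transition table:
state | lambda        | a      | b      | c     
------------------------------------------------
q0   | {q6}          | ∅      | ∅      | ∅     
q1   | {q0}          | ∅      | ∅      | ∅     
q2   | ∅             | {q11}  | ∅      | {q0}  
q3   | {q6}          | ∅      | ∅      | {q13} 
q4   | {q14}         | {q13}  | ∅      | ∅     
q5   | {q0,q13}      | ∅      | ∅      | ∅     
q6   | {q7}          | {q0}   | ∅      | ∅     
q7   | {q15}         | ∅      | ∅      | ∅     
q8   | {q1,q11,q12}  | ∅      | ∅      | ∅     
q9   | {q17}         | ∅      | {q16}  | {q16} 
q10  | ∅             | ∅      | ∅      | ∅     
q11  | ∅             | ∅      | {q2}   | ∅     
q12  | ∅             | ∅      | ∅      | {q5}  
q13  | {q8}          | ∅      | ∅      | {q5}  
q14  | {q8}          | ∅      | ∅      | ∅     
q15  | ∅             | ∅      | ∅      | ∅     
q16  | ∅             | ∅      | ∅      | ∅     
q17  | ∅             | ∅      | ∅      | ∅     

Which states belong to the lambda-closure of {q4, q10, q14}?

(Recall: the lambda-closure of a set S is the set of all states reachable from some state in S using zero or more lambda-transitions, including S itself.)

Start with {q4, q10, q14}.
From q14 via lambda: add q8.
From q8 via lambda: add q1, q11, q12.
From q1 via lambda: add q0.
From q0 via lambda: add q6.
From q6 via lambda: add q7.
From q7 via lambda: add q15.
No new states can be added; the closed set is {q0, q1, q4, q6, q7, q8, q10, q11, q12, q14, q15}.

{q0, q1, q4, q6, q7, q8, q10, q11, q12, q14, q15}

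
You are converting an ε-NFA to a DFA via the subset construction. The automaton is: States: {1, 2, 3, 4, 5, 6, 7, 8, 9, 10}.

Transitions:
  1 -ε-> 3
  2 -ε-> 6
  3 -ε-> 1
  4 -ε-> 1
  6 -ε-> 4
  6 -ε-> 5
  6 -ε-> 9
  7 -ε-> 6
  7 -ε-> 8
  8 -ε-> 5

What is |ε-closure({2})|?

7

Start with {2}.
From 2 via ε: add 6.
From 6 via ε: add 4, 5, 9.
From 4 via ε: add 1.
From 1 via ε: add 3.
ε-closure = {1, 2, 3, 4, 5, 6, 9}, which has 7 states.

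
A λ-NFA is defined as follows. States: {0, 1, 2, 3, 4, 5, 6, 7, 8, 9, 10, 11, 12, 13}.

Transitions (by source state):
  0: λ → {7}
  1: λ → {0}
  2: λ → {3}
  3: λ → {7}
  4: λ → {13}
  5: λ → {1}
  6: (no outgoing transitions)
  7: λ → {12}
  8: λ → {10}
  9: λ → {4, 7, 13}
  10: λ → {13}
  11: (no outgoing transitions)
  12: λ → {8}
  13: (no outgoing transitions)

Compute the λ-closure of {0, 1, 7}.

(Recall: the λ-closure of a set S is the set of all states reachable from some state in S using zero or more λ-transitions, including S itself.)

{0, 1, 7, 8, 10, 12, 13}

Start with {0, 1, 7}.
From 7 via λ: add 12.
From 12 via λ: add 8.
From 8 via λ: add 10.
From 10 via λ: add 13.
No new states can be added; the closed set is {0, 1, 7, 8, 10, 12, 13}.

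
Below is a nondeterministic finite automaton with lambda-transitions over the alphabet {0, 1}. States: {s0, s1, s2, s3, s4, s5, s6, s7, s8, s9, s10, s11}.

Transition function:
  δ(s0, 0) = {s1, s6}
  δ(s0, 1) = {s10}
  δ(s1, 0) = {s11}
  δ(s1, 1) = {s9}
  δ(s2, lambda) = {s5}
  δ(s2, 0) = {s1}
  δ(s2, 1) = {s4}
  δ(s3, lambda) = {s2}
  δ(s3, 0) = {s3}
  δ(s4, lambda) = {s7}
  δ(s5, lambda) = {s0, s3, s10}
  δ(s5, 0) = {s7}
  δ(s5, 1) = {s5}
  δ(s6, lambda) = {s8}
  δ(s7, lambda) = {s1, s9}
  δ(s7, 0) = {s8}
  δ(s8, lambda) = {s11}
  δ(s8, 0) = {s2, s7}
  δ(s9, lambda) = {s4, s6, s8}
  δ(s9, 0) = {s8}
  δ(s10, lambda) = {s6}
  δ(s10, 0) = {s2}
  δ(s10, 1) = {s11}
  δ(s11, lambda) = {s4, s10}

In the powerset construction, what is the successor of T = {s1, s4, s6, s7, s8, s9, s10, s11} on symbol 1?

s1 on 1 → {s9}.
s10 on 1 → {s11}.
No 1-transition from s4, s6, s7, s8, s9, s11.
Union after reading 1: {s9, s11}.
Now take the lambda-closure:
From s9 via lambda: add s4, s6, s8.
From s11 via lambda: add s10.
From s4 via lambda: add s7.
From s7 via lambda: add s1.
No new states can be added; the closed set is {s1, s4, s6, s7, s8, s9, s10, s11}.

{s1, s4, s6, s7, s8, s9, s10, s11}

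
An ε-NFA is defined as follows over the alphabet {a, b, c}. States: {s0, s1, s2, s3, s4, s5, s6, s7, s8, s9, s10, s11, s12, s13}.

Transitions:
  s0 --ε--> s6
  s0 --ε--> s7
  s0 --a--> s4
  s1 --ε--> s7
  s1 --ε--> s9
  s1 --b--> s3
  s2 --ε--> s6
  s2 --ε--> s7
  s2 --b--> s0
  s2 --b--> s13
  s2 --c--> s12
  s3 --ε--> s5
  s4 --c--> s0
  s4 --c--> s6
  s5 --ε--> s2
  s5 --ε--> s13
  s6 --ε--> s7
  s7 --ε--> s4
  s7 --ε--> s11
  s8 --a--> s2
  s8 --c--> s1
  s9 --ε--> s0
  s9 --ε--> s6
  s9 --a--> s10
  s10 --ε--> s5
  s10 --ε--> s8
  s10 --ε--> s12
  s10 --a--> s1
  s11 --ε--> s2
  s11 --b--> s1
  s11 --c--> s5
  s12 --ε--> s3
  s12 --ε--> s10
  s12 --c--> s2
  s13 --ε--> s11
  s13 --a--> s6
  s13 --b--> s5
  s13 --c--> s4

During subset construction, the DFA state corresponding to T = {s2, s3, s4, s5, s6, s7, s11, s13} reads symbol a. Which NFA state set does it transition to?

{s2, s4, s6, s7, s11}

s13 on a → {s6}.
No a-transition from s2, s3, s4, s5, s6, s7, s11.
Union after reading a: {s6}.
Now take the ε-closure:
From s6 via ε: add s7.
From s7 via ε: add s4, s11.
From s11 via ε: add s2.
No new states can be added; the closed set is {s2, s4, s6, s7, s11}.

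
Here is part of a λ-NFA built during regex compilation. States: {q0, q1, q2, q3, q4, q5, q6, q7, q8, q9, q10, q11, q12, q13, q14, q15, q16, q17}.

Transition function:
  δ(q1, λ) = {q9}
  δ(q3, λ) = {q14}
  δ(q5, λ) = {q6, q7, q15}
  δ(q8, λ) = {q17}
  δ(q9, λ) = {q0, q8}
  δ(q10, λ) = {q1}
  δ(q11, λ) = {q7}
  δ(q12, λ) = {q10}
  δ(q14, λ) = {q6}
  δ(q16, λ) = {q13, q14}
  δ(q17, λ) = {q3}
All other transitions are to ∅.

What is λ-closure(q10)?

{q0, q1, q3, q6, q8, q9, q10, q14, q17}

Start with {q10}.
From q10 via λ: add q1.
From q1 via λ: add q9.
From q9 via λ: add q0, q8.
From q8 via λ: add q17.
From q17 via λ: add q3.
From q3 via λ: add q14.
From q14 via λ: add q6.
No new states can be added; the closed set is {q0, q1, q3, q6, q8, q9, q10, q14, q17}.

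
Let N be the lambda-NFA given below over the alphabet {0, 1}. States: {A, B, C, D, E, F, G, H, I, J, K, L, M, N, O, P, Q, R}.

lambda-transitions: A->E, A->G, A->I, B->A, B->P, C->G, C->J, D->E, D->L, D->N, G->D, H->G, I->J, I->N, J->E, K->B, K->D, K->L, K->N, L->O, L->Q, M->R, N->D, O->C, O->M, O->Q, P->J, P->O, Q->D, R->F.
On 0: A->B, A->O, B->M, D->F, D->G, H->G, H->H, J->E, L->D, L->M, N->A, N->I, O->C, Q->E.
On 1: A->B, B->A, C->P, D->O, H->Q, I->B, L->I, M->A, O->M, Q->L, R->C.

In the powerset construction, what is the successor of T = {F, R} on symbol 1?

{C, D, E, F, G, J, L, M, N, O, Q, R}

R on 1 → {C}.
No 1-transition from F.
Union after reading 1: {C}.
Now take the lambda-closure:
From C via lambda: add G, J.
From G via lambda: add D.
From J via lambda: add E.
From D via lambda: add L, N.
From L via lambda: add O, Q.
From O via lambda: add M.
From M via lambda: add R.
From R via lambda: add F.
No new states can be added; the closed set is {C, D, E, F, G, J, L, M, N, O, Q, R}.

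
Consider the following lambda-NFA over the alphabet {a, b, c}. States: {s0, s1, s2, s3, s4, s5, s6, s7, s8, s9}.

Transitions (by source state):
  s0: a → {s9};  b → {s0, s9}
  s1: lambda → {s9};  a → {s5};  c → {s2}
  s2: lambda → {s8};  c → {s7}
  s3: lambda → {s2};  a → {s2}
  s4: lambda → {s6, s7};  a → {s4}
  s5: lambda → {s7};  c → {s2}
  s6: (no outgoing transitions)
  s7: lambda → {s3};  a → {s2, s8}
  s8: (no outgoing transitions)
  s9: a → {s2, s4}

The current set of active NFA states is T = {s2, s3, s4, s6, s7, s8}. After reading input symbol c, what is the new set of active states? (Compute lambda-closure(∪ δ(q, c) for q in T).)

{s2, s3, s7, s8}

s2 on c → {s7}.
No c-transition from s3, s4, s6, s7, s8.
Union after reading c: {s7}.
Now take the lambda-closure:
From s7 via lambda: add s3.
From s3 via lambda: add s2.
From s2 via lambda: add s8.
No new states can be added; the closed set is {s2, s3, s7, s8}.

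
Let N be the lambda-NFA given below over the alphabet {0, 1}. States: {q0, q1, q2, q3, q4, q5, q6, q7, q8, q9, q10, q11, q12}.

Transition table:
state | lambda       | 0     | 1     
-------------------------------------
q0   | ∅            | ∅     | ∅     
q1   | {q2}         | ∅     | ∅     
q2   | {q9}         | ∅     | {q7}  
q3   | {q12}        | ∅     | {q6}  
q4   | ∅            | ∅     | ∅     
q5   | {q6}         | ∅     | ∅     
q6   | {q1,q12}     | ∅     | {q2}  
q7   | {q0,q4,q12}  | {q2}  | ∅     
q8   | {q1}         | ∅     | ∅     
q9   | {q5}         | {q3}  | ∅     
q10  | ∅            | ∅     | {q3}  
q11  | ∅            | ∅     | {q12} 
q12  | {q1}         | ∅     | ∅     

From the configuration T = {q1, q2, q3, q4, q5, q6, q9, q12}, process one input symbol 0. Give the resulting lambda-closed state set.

q9 on 0 → {q3}.
No 0-transition from q1, q2, q3, q4, q5, q6, q12.
Union after reading 0: {q3}.
Now take the lambda-closure:
From q3 via lambda: add q12.
From q12 via lambda: add q1.
From q1 via lambda: add q2.
From q2 via lambda: add q9.
From q9 via lambda: add q5.
From q5 via lambda: add q6.
No new states can be added; the closed set is {q1, q2, q3, q5, q6, q9, q12}.

{q1, q2, q3, q5, q6, q9, q12}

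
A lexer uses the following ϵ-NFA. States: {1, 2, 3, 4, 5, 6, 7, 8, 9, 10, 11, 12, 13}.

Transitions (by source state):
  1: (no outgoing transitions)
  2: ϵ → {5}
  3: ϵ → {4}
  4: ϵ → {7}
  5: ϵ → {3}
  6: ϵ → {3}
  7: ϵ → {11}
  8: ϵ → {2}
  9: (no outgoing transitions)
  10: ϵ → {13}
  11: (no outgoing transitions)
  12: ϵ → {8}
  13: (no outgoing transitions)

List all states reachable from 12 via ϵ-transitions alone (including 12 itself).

Start with {12}.
From 12 via ϵ: add 8.
From 8 via ϵ: add 2.
From 2 via ϵ: add 5.
From 5 via ϵ: add 3.
From 3 via ϵ: add 4.
From 4 via ϵ: add 7.
From 7 via ϵ: add 11.
No new states can be added; the closed set is {2, 3, 4, 5, 7, 8, 11, 12}.

{2, 3, 4, 5, 7, 8, 11, 12}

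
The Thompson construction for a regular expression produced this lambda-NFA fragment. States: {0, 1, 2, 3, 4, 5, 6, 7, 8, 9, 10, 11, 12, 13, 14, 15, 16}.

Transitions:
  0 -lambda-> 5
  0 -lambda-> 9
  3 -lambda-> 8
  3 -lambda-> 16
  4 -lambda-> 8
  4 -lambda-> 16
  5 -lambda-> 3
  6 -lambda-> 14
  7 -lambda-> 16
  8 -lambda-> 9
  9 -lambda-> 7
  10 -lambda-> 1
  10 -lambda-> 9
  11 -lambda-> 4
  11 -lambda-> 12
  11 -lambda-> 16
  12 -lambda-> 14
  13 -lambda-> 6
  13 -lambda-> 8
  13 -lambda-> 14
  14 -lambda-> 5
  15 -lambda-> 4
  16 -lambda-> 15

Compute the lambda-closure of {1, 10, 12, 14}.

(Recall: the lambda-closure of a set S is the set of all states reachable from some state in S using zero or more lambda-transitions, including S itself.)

Start with {1, 10, 12, 14}.
From 10 via lambda: add 9.
From 14 via lambda: add 5.
From 5 via lambda: add 3.
From 9 via lambda: add 7.
From 3 via lambda: add 8, 16.
From 16 via lambda: add 15.
From 15 via lambda: add 4.
No new states can be added; the closed set is {1, 3, 4, 5, 7, 8, 9, 10, 12, 14, 15, 16}.

{1, 3, 4, 5, 7, 8, 9, 10, 12, 14, 15, 16}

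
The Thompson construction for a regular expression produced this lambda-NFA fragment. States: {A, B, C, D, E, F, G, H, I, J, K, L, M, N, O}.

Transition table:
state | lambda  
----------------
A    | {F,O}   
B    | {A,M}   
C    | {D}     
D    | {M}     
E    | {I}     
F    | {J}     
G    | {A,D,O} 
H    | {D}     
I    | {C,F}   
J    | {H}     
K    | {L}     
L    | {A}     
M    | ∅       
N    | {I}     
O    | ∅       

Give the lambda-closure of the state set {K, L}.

Start with {K, L}.
From L via lambda: add A.
From A via lambda: add F, O.
From F via lambda: add J.
From J via lambda: add H.
From H via lambda: add D.
From D via lambda: add M.
No new states can be added; the closed set is {A, D, F, H, J, K, L, M, O}.

{A, D, F, H, J, K, L, M, O}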